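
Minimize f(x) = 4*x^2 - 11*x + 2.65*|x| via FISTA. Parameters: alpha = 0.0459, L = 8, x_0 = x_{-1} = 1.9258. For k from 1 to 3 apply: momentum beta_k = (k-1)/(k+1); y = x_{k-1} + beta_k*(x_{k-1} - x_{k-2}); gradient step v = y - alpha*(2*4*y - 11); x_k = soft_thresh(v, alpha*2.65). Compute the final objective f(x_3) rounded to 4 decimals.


FISTA on f(x) = 4*x^2 - 11*x + 2.65*|x|
L = 8, alpha = 0.0459
Iteration 1: beta = 0.0, y = 1.9258 + 0.0*(1.9258 - 1.9258) = 1.9258
  grad(y) = 4.4064, v = y - alpha*grad = 1.7235
  prox(v) = soft_thresh(1.7235, 0.1216) = 1.6019
Iteration 2: beta = 0.3333, y = 1.6019 + 0.3333*(1.6019 - 1.9258) = 1.4939
  grad(y) = 0.9516, v = y - alpha*grad = 1.4503
  prox(v) = soft_thresh(1.4503, 0.1216) = 1.3286
Iteration 3: beta = 0.5, y = 1.3286 + 0.5*(1.3286 - 1.6019) = 1.192
  grad(y) = -1.464, v = y - alpha*grad = 1.2592
  prox(v) = soft_thresh(1.2592, 0.1216) = 1.1376
f(x_3) = 4*1.1376^2 - 11*1.1376 + 2.65*|1.1376| = -4.3225


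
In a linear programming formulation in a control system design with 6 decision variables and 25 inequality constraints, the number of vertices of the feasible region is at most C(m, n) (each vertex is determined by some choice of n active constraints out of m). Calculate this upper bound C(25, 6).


Each vertex corresponds to some choice of n active constraints out of m, so the number of vertices is at most C(m, n) = m! / (n!(m-n)!).
m = 25, n = 6
Numerator: 25 * 24 * 23 * 22 * 21 * 20
Denominator: 6! = 720
C(25, 6) = 177100


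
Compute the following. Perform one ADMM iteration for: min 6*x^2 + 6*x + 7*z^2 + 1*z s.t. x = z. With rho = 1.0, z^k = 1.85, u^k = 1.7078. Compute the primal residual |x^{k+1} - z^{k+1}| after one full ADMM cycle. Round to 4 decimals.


ADMM iteration with rho = 1.0, z^k = 1.85, u^k = 1.7078
Step 1: x-update.
Minimize 6*x^2 + 6*x + (1.0/2)*(x - 1.85 + 1.7078)^2
FOC: (2*6 + 1.0)*x = -6 + 1.0*(1.85 - 1.7078)
x^{k+1} = -0.4506
Step 2: z-update.
Minimize 7*z^2 + 1*z + (1.0/2)*(-0.4506 - z + 1.7078)^2
FOC: (2*7 + 1.0)*z = -1 + 1.0*(-0.4506 + 1.7078)
z^{k+1} = 0.0171
Step 3: u-update.
u^{k+1} = 1.7078 - 0.4506 - 0.0171 = 1.2401
Step 4: Primal residual = |-0.4506 - 0.0171| = 0.4677


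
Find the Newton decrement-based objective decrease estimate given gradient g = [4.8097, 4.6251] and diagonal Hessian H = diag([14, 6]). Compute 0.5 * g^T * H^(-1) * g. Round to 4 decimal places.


Step 1: H is diagonal, so H^(-1) * g = [0.3436, 0.7709].
Step 2: g^T H^(-1) g = sum_i g_i^2 / H_ii
  = (4.8097)^2/14 + (4.6251)^2/6
  = 1.6524 + 3.5653 = 5.2176
Step 3: Objective decrease = 0.5 * g^T H^(-1) g = 2.6088


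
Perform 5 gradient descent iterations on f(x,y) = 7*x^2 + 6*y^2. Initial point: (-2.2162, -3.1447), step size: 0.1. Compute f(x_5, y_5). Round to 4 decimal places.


Gradient descent on f(x,y) = 7*x^2 + 6*y^2.
Starting point: (-2.2162, -3.1447), alpha = 0.1
Step 1: grad_x = 2*7*-2.2162 = -31.0268, grad_y = 2*6*-3.1447 = -37.7364
  x_1 = -2.2162 - 0.1*-31.0268 = 0.8865
  y_1 = -3.1447 - 0.1*-37.7364 = 0.6289
Step 2: grad_x = 2*7*0.8865 = 12.4107, grad_y = 2*6*0.6289 = 7.5473
  x_2 = 0.8865 - 0.1*12.4107 = -0.3546
  y_2 = 0.6289 - 0.1*7.5473 = -0.1258
Step 3: grad_x = 2*7*-0.3546 = -4.9643, grad_y = 2*6*-0.1258 = -1.5095
  x_3 = -0.3546 - 0.1*-4.9643 = 0.1418
  y_3 = -0.1258 - 0.1*-1.5095 = 0.0252
Step 4: grad_x = 2*7*0.1418 = 1.9857, grad_y = 2*6*0.0252 = 0.3019
  x_4 = 0.1418 - 0.1*1.9857 = -0.0567
  y_4 = 0.0252 - 0.1*0.3019 = -0.005
Step 5: grad_x = 2*7*-0.0567 = -0.7943, grad_y = 2*6*-0.005 = -0.0604
  x_5 = -0.0567 - 0.1*-0.7943 = 0.0227
  y_5 = -0.005 - 0.1*-0.0604 = 0.001
f(0.0227, 0.001) = 7*0.0227^2 + 6*0.001^2 = 0.0036


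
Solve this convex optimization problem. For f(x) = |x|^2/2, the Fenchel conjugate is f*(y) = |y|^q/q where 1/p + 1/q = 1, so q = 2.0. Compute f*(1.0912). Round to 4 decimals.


The conjugate exponent q satisfies 1/p + 1/q = 1.
p = 2, so q = 2/(2 - 1) = 2.0
|y|^q = 1.0912^2.0 = 1.1907
f*(1.0912) = 1.1907 / 2.0 = 0.5954


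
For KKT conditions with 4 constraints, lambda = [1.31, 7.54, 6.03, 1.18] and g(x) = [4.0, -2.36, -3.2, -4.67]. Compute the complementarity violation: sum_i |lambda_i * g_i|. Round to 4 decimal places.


KKT complementary slackness check:
lambda_1 * g_1 = 1.31 * 4.0 = 5.24
lambda_2 * g_2 = 7.54 * -2.36 = -17.7944
lambda_3 * g_3 = 6.03 * -3.2 = -19.296
lambda_4 * g_4 = 1.18 * -4.67 = -5.5106
Total violation = 5.24 + 17.7944 + 19.296 + 5.5106 = 47.841


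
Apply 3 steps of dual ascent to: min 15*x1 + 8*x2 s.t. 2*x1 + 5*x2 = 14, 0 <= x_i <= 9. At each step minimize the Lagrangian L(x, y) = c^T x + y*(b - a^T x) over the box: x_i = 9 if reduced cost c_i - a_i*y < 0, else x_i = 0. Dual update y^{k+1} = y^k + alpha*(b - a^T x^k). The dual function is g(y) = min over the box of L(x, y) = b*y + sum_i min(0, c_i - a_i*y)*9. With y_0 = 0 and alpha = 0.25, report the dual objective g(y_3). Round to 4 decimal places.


Dual ascent for LP: min 15*x1 + 8*x2, 2*x1 + 5*x2 = 14, 0 <= x_i <= 9
Step 1: y^k = 0.0, reduced costs: (15.0, 8.0)
  x^k = (0.0, 0.0), subgradient = b - a^T x = 14.0
  y^{k+1} = 0.0 + 0.25*14.0 = 3.5
Step 2: y^k = 3.5, reduced costs: (8.0, -9.5)
  x^k = (0.0, 9.0), subgradient = b - a^T x = -31.0
  y^{k+1} = 3.5 + 0.25*-31.0 = -4.25
Step 3: y^k = -4.25, reduced costs: (23.5, 29.25)
  x^k = (0.0, 0.0), subgradient = b - a^T x = 14.0
  y^{k+1} = -4.25 + 0.25*14.0 = -0.75
Dual objective at y_3 = -0.75: reduced costs (16.5, 11.75), box minimizer x = (0.0, 0.0)
g(y_3) = b*y + (c1 - a1*y)*x1 + (c2 - a2*y)*x2 = 14*(-0.75) + 16.5*0.0 + 11.75*0.0 = -10.5 + 0.0 + 0.0 = -10.5


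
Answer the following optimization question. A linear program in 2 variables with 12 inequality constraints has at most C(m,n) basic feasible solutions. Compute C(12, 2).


Each vertex corresponds to some choice of n active constraints out of m, so the number of vertices is at most C(m, n) = m! / (n!(m-n)!).
m = 12, n = 2
Numerator: 12 * 11
Denominator: 2! = 2
C(12, 2) = 66


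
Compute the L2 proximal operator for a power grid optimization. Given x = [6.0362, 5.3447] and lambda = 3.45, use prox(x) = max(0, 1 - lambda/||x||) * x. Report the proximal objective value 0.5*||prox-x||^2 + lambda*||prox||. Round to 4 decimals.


Step 1: Compute ||x||.
||x|| = 8.0624
Step 2: Compute scaling factor.
scale = max(0, 1 - 3.45/8.0624) = 0.5721
Step 3: prox(x) = [3.4532, 3.0576]
||prox(x)|| = 4.6124
Step 4: Proximal objective.
0.5*||prox-x||^2 = 5.9513
lambda*||prox|| = 15.9128
Total = 21.8639


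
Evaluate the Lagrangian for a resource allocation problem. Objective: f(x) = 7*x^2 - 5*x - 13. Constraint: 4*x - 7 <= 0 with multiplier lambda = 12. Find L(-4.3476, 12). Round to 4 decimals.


Step 1: Evaluate f(x).
f(-4.3476) = 7*(-4.3476)^2 - 5*(-4.3476) - 13 = 141.0494
Step 2: Evaluate g(x).
g(-4.3476) = 4*-4.3476 - 7 = -24.3904
Step 3: Compute Lagrangian.
L = 141.0494 + 12*-24.3904 = -151.6354


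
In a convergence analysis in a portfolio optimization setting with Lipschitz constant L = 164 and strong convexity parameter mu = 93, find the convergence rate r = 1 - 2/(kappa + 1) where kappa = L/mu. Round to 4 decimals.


Step 1: Compute the condition number.
kappa = L/mu = 164/93 = 1.7634
Step 2: Compute the convergence rate.
r = 1 - 2/(kappa + 1) = 1 - 2*mu/(L + mu) = (L - mu)/(L + mu) = 71/257 = 0.2763


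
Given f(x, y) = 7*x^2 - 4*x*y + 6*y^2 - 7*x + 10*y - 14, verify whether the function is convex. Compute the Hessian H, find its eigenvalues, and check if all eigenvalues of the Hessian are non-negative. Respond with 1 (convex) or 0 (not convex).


The Hessian of f(x,y) = 7*x^2 - 4*x*y + 6*y^2 - 7*x + 10*y - 14 is:
H = [[14, -4], [-4, 12]]
Trace = 14 + 12 = 26
Determinant = 14*12 - (-4)^2 = 152
Discriminant = (26)^2 - 4*152 = 68.0
Eigenvalues: lambda_1 = 8.8769, lambda_2 = 17.1231
The function is convex.

1


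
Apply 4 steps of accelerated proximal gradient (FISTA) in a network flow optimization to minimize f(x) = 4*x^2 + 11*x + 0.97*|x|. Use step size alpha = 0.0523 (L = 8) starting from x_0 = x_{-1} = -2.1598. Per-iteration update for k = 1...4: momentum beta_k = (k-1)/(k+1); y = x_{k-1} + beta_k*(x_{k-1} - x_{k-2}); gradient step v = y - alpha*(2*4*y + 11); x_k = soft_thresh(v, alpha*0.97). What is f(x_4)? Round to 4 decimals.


FISTA on f(x) = 4*x^2 + 11*x + 0.97*|x|
L = 8, alpha = 0.0523
Iteration 1: beta = 0.0, y = -2.1598 + 0.0*(-2.1598 + 2.1598) = -2.1598
  grad(y) = -6.2784, v = y - alpha*grad = -1.8314
  prox(v) = soft_thresh(-1.8314, 0.0507) = -1.7807
Iteration 2: beta = 0.3333, y = -1.7807 + 0.3333*(-1.7807 + 2.1598) = -1.6543
  grad(y) = -2.2348, v = y - alpha*grad = -1.5375
  prox(v) = soft_thresh(-1.5375, 0.0507) = -1.4867
Iteration 3: beta = 0.5, y = -1.4867 + 0.5*(-1.4867 + 1.7807) = -1.3397
  grad(y) = 0.282, v = y - alpha*grad = -1.3545
  prox(v) = soft_thresh(-1.3545, 0.0507) = -1.3038
Iteration 4: beta = 0.6, y = -1.3038 + 0.6*(-1.3038 + 1.4867) = -1.194
  grad(y) = 1.4481, v = y - alpha*grad = -1.2697
  prox(v) = soft_thresh(-1.2697, 0.0507) = -1.219
f(x_4) = 4*(-1.219)^2 + 11*(-1.219) + 0.97*|-1.219| = -6.2827


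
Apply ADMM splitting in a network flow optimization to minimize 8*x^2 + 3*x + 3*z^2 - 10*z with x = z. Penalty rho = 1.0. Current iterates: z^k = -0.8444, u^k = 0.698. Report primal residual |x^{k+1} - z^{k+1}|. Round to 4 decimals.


ADMM iteration with rho = 1.0, z^k = -0.8444, u^k = 0.698
Step 1: x-update.
Minimize 8*x^2 + 3*x + (1.0/2)*(x + 0.8444 + 0.698)^2
FOC: (2*8 + 1.0)*x = -3 + 1.0*(-0.8444 - 0.698)
x^{k+1} = -0.2672
Step 2: z-update.
Minimize 3*z^2 - 10*z + (1.0/2)*(-0.2672 - z + 0.698)^2
FOC: (2*3 + 1.0)*z = 10 + 1.0*(-0.2672 + 0.698)
z^{k+1} = 1.4901
Step 3: u-update.
u^{k+1} = 0.698 - 0.2672 - 1.4901 = -1.0593
Step 4: Primal residual = |-0.2672 - 1.4901| = 1.7573


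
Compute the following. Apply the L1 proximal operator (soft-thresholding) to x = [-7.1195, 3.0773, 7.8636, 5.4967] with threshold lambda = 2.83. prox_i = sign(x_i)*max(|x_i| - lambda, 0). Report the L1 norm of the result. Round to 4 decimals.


Soft-thresholding with lambda = 2.83:
prox(-7.1195) = sign(-7.1195)*max(|-7.1195| - 2.83, 0) = -4.2895
prox(3.0773) = sign(3.0773)*max(|3.0773| - 2.83, 0) = 0.2473
prox(7.8636) = sign(7.8636)*max(|7.8636| - 2.83, 0) = 5.0336
prox(5.4967) = sign(5.4967)*max(|5.4967| - 2.83, 0) = 2.6667
prox(x) = [-4.2895, 0.2473, 5.0336, 2.6667]
||prox(x)||_1 = 4.2895 + 0.2473 + 5.0336 + 2.6667 = 12.2371


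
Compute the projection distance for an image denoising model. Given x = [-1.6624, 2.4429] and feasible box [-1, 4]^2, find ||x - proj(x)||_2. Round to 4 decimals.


Project each component onto [-1, 4].
clip(-1.6624) = -1.0, clip(2.4429) = 2.4429
Projection = [-1.0, 2.4429]
Squared diffs: [0.4388, 0.0]
Distance = sqrt(0.4388) = 0.6624


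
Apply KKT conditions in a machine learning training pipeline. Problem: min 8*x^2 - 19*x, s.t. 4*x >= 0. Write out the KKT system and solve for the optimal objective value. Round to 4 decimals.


Step 1: Try lambda = 0 (constraint inactive).
Stationarity: 2*8*x - 19 = 0
x* = 19/(2*8) = 1.1875
Check constraint: 4*1.1875 = 4.75 >= 0 -- satisfied.
Step 2: Compute optimal value.
f(x*) = 8*1.1875^2 - 19*1.1875 = -11.2813


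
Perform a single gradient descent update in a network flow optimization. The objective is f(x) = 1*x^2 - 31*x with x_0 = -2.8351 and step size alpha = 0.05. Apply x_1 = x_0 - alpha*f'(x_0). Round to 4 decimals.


We compute the gradient at x_0 and apply the update.
f'(x) = 2*x - 31
f'(-2.8351) = 2*-2.8351 - 31 = -36.6702
x_1 = -2.8351 - 0.05*-36.6702 = -1.0016


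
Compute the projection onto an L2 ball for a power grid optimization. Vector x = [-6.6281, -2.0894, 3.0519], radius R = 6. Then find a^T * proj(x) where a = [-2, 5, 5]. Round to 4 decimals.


Step 1: Compute ||x|| (intermediates to 6 decimals).
||x|| = sqrt((-6.6281)^2 + (-2.0894)^2 + 3.0519^2) = 7.590217
Step 2: Project.
Since ||x|| > R, scale = R/||x|| = 6/7.590217 = 0.790491, proj(x) = scale * x
proj(x) = [-5.239453, -1.651652, 2.412499]
Step 3: Dot product.
a^T * proj(x) = -2*(-5.239453) + 5*(-1.651652) + 5*2.412499 = 14.2831


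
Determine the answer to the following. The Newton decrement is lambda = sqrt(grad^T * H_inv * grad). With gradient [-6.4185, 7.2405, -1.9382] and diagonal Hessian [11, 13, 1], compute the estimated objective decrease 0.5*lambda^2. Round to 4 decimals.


Step 1: H is diagonal, so H^(-1) * g = [-0.5835, 0.557, -1.9382].
Step 2: g^T H^(-1) g = sum_i g_i^2 / H_ii
  = (-6.4185)^2/11 + (7.2405)^2/13 + (-1.9382)^2/1
  = 3.7452 + 4.0327 + 3.7566 = 11.5345
Step 3: Objective decrease = 0.5 * g^T H^(-1) g = 5.7672


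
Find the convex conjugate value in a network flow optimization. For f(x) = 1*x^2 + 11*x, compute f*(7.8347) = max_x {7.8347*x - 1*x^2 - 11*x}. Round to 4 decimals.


f*(y) = sup_x {y*x - a*x^2 - b*x} = sup_x {(y-b)*x - a*x^2}
FOC: (y - b) - 2a*x = 0 => x* = (y - b)/(2a)
x* = (7.8347 - 11)/(2*1) = -1.5827
f*(7.8347) = (y-b)^2/(4a) = (7.8347 - 11)^2/(4*1)
= 10.0191/4 = 2.5048


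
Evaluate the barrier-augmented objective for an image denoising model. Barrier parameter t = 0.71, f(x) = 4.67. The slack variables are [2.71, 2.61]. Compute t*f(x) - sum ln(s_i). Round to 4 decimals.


Step 1: Compute log-barrier.
ln values: [0.9969, 0.9594]
phi = -(0.9969 + 0.9594) = -1.9563
Step 2: Compute augmented objective.
t*f(x) = 0.71*4.67 = 3.3157
Total = 3.3157 - 1.9563 = 1.3594


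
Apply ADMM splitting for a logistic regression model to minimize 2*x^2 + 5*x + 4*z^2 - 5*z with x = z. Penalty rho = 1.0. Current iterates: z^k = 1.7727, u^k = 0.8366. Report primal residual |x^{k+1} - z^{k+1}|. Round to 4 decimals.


ADMM iteration with rho = 1.0, z^k = 1.7727, u^k = 0.8366
Step 1: x-update.
Minimize 2*x^2 + 5*x + (1.0/2)*(x - 1.7727 + 0.8366)^2
FOC: (2*2 + 1.0)*x = -5 + 1.0*(1.7727 - 0.8366)
x^{k+1} = -0.8128
Step 2: z-update.
Minimize 4*z^2 - 5*z + (1.0/2)*(-0.8128 - z + 0.8366)^2
FOC: (2*4 + 1.0)*z = 5 + 1.0*(-0.8128 + 0.8366)
z^{k+1} = 0.5582
Step 3: u-update.
u^{k+1} = 0.8366 - 0.8128 - 0.5582 = -0.5344
Step 4: Primal residual = |-0.8128 - 0.5582| = 1.371


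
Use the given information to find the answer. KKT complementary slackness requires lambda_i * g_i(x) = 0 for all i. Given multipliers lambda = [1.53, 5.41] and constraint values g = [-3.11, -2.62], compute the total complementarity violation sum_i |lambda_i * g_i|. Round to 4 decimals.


KKT complementary slackness check:
lambda_1 * g_1 = 1.53 * -3.11 = -4.7583
lambda_2 * g_2 = 5.41 * -2.62 = -14.1742
Total violation = 4.7583 + 14.1742 = 18.9325


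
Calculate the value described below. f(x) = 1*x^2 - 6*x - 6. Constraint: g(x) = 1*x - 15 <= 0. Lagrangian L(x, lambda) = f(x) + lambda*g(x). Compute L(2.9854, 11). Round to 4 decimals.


Step 1: Evaluate f(x).
f(2.9854) = 1*2.9854^2 - 6*2.9854 - 6 = -14.9998
Step 2: Evaluate g(x).
g(2.9854) = 1*2.9854 - 15 = -12.0146
Step 3: Compute Lagrangian.
L = -14.9998 + 11*-12.0146 = -147.1604


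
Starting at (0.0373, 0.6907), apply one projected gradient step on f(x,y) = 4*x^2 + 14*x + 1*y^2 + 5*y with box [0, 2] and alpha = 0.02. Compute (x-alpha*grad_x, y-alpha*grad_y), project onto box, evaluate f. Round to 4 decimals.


Step 1: Compute gradient at (0.0373, 0.6907).
grad_x = 2*4*0.0373 + 14 = 14.2984
grad_y = 2*1*0.6907 + 5 = 6.3814
Step 2: Gradient step.
x_raw = 0.0373 - 0.02*14.2984 = -0.2487
y_raw = 0.6907 - 0.02*6.3814 = 0.5631
Step 3: Project onto [0, 2].
x_proj = clip(-0.2487) = 0.0
y_proj = clip(0.5631) = 0.5631
Step 4: Evaluate f.
f(0.0, 0.5631) = 3.1324


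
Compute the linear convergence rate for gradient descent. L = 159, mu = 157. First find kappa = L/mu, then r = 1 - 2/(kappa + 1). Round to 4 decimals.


Step 1: Compute the condition number.
kappa = L/mu = 159/157 = 1.0127
Step 2: Compute the convergence rate.
r = 1 - 2/(kappa + 1) = 1 - 2*mu/(L + mu) = (L - mu)/(L + mu) = 2/316 = 0.0063


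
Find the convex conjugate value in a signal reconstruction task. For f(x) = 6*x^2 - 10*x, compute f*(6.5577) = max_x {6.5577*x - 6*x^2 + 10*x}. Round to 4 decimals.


f*(y) = sup_x {y*x - a*x^2 - b*x} = sup_x {(y-b)*x - a*x^2}
FOC: (y - b) - 2a*x = 0 => x* = (y - b)/(2a)
x* = (6.5577 + 10)/(2*6) = 1.3798
f*(6.5577) = (y-b)^2/(4a) = (6.5577 + 10)^2/(4*6)
= 274.1574/24 = 11.4232


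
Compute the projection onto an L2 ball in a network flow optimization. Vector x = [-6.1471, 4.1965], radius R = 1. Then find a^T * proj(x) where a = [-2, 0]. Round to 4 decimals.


Step 1: Compute ||x|| (intermediates to 6 decimals).
||x|| = sqrt((-6.1471)^2 + 4.1965^2) = 7.442946
Step 2: Project.
Since ||x|| > R, scale = R/||x|| = 1/7.442946 = 0.134355, proj(x) = scale * x
proj(x) = [-0.825894, 0.563821]
Step 3: Dot product.
a^T * proj(x) = -2*(-0.825894) + 0*0.563821 = 1.6518


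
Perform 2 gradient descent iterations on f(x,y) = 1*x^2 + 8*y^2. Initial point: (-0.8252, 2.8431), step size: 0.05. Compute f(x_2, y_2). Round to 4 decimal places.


Gradient descent on f(x,y) = 1*x^2 + 8*y^2.
Starting point: (-0.8252, 2.8431), alpha = 0.05
Step 1: grad_x = 2*1*-0.8252 = -1.6504, grad_y = 2*8*2.8431 = 45.4896
  x_1 = -0.8252 - 0.05*-1.6504 = -0.7427
  y_1 = 2.8431 - 0.05*45.4896 = 0.5686
Step 2: grad_x = 2*1*-0.7427 = -1.4854, grad_y = 2*8*0.5686 = 9.0979
  x_2 = -0.7427 - 0.05*-1.4854 = -0.6684
  y_2 = 0.5686 - 0.05*9.0979 = 0.1137
f(-0.6684, 0.1137) = 1*(-0.6684)^2 + 8*0.1137^2 = 0.5502


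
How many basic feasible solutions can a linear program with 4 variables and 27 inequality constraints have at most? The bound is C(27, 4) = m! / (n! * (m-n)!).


Each vertex corresponds to some choice of n active constraints out of m, so the number of vertices is at most C(m, n) = m! / (n!(m-n)!).
m = 27, n = 4
Numerator: 27 * 26 * 25 * 24
Denominator: 4! = 24
C(27, 4) = 17550


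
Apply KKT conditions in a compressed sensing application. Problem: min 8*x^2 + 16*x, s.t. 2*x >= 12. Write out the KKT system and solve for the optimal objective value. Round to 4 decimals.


Step 1: Try lambda = 0 (constraint inactive).
x_unc = -16/(2*8) = -1.0
Check: 2*-1.0 = -2.0 < 12 -- violated!
Step 2: Constraint must be active: 2*x = 12
x* = 12/2 = 6.0
lambda = (2*8*6.0 + 16)/2 = 56.0
Step 3: Compute optimal value.
f(x*) = 8*6.0^2 + 16*6.0 = 384.0


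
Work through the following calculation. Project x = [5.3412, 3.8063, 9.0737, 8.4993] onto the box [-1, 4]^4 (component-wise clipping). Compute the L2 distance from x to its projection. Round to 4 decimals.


Project each component onto [-1, 4].
clip(5.3412) = 4.0, clip(3.8063) = 3.8063, clip(9.0737) = 4.0, clip(8.4993) = 4.0
Projection = [4.0, 3.8063, 4.0, 4.0]
Squared diffs: [1.7988, 0.0, 25.7424, 20.2437]
Distance = sqrt(47.7849) = 6.9127


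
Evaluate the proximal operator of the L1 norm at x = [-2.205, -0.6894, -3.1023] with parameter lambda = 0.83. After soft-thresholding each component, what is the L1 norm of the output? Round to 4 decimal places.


Soft-thresholding with lambda = 0.83:
prox(-2.205) = sign(-2.205)*max(|-2.205| - 0.83, 0) = -1.375
prox(-0.6894) = sign(-0.6894)*max(|-0.6894| - 0.83, 0) = 0.0
prox(-3.1023) = sign(-3.1023)*max(|-3.1023| - 0.83, 0) = -2.2723
prox(x) = [-1.375, 0.0, -2.2723]
||prox(x)||_1 = 1.375 + 0.0 + 2.2723 = 3.6473


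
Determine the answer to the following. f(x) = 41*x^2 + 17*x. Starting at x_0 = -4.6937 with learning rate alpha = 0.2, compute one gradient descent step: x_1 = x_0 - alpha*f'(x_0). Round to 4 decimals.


We compute the gradient at x_0 and apply the update.
f'(x) = 82*x + 17
f'(-4.6937) = 82*-4.6937 + 17 = -367.8834
x_1 = -4.6937 - 0.2*-367.8834 = 68.883


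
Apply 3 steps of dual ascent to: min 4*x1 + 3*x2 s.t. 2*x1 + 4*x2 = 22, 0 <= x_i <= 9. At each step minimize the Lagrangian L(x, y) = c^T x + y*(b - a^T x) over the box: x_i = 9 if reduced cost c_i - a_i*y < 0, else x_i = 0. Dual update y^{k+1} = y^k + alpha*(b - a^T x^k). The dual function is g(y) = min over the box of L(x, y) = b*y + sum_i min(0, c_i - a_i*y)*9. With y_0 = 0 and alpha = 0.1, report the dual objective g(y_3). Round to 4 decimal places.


Dual ascent for LP: min 4*x1 + 3*x2, 2*x1 + 4*x2 = 22, 0 <= x_i <= 9
Step 1: y^k = 0.0, reduced costs: (4.0, 3.0)
  x^k = (0.0, 0.0), subgradient = b - a^T x = 22.0
  y^{k+1} = 0.0 + 0.1*22.0 = 2.2
Step 2: y^k = 2.2, reduced costs: (-0.4, -5.8)
  x^k = (9.0, 9.0), subgradient = b - a^T x = -32.0
  y^{k+1} = 2.2 + 0.1*-32.0 = -1.0
Step 3: y^k = -1.0, reduced costs: (6.0, 7.0)
  x^k = (0.0, 0.0), subgradient = b - a^T x = 22.0
  y^{k+1} = -1.0 + 0.1*22.0 = 1.2
Dual objective at y_3 = 1.2: reduced costs (1.6, -1.8), box minimizer x = (0.0, 9.0)
g(y_3) = b*y + (c1 - a1*y)*x1 + (c2 - a2*y)*x2 = 22*1.2 + 1.6*0.0 + (-1.8)*9.0 = 26.4 + 0.0 - 16.2 = 10.2


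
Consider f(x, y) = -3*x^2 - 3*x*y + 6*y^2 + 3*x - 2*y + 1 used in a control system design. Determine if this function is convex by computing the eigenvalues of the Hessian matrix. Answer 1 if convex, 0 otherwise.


The Hessian of f(x,y) = -3*x^2 - 3*x*y + 6*y^2 + 3*x - 2*y + 1 is:
H = [[-6, -3], [-3, 12]]
Trace = -6 + 12 = 6
Determinant = -6*12 - (-3)^2 = -81
Discriminant = (6)^2 - 4*-81 = 360.0
Eigenvalues: lambda_1 = -6.4868, lambda_2 = 12.4868
The function is not convex.

0


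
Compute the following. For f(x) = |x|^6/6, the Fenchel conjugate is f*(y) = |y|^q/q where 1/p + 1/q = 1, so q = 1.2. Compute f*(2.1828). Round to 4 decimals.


The conjugate exponent q satisfies 1/p + 1/q = 1.
p = 6, so q = 6/(6 - 1) = 1.2
|y|^q = 2.1828^1.2 = 2.5516
f*(2.1828) = 2.5516 / 1.2 = 2.1264


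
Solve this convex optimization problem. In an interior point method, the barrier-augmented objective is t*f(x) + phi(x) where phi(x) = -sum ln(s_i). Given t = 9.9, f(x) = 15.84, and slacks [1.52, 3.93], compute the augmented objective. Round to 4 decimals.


Step 1: Compute log-barrier.
ln values: [0.4187, 1.3686]
phi = -(0.4187 + 1.3686) = -1.7873
Step 2: Compute augmented objective.
t*f(x) = 9.9*15.84 = 156.816
Total = 156.816 - 1.7873 = 155.0287


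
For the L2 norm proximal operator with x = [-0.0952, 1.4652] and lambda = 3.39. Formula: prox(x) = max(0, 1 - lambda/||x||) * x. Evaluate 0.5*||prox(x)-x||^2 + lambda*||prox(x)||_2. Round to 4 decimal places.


Step 1: Compute ||x||.
||x|| = 1.4683
Step 2: Compute scaling factor.
scale = max(0, 1 - 3.39/1.4683) = 0.0
Step 3: prox(x) = [-0.0, 0.0]
||prox(x)|| = 0.0
Step 4: Proximal objective.
0.5*||prox-x||^2 = 1.0779
lambda*||prox|| = 0.0
Total = 1.0779


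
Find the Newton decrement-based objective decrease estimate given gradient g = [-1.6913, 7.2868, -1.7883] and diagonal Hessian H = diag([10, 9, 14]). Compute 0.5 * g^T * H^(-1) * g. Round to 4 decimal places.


Step 1: H is diagonal, so H^(-1) * g = [-0.1691, 0.8096, -0.1277].
Step 2: g^T H^(-1) g = sum_i g_i^2 / H_ii
  = (-1.6913)^2/10 + (7.2868)^2/9 + (-1.7883)^2/14
  = 0.286 + 5.8997 + 0.2284 = 6.4142
Step 3: Objective decrease = 0.5 * g^T H^(-1) g = 3.2071


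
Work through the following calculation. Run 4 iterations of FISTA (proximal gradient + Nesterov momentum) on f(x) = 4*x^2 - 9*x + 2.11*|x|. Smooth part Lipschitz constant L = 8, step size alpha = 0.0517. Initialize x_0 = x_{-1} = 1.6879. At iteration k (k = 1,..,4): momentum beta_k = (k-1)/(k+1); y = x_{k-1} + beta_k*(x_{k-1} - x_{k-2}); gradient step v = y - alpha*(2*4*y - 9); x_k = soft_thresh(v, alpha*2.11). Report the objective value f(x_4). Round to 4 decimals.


FISTA on f(x) = 4*x^2 - 9*x + 2.11*|x|
L = 8, alpha = 0.0517
Iteration 1: beta = 0.0, y = 1.6879 + 0.0*(1.6879 - 1.6879) = 1.6879
  grad(y) = 4.5032, v = y - alpha*grad = 1.4551
  prox(v) = soft_thresh(1.4551, 0.1091) = 1.346
Iteration 2: beta = 0.3333, y = 1.346 + 0.3333*(1.346 - 1.6879) = 1.232
  grad(y) = 0.8562, v = y - alpha*grad = 1.1878
  prox(v) = soft_thresh(1.1878, 0.1091) = 1.0787
Iteration 3: beta = 0.5, y = 1.0787 + 0.5*(1.0787 - 1.346) = 0.945
  grad(y) = -1.4399, v = y - alpha*grad = 1.0195
  prox(v) = soft_thresh(1.0195, 0.1091) = 0.9104
Iteration 4: beta = 0.6, y = 0.9104 + 0.6*(0.9104 - 1.0787) = 0.8094
  grad(y) = -2.5249, v = y - alpha*grad = 0.9399
  prox(v) = soft_thresh(0.9399, 0.1091) = 0.8308
f(x_4) = 4*0.8308^2 - 9*0.8308 + 2.11*|0.8308| = -2.9633


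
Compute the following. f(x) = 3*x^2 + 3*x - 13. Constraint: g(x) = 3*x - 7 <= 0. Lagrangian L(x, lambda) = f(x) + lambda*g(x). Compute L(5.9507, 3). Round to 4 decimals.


Step 1: Evaluate f(x).
f(5.9507) = 3*5.9507^2 + 3*5.9507 - 13 = 111.0846
Step 2: Evaluate g(x).
g(5.9507) = 3*5.9507 - 7 = 10.8521
Step 3: Compute Lagrangian.
L = 111.0846 + 3*10.8521 = 143.6409


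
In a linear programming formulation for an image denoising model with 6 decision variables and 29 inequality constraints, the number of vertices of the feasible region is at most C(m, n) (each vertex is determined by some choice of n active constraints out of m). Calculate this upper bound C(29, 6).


Each vertex corresponds to some choice of n active constraints out of m, so the number of vertices is at most C(m, n) = m! / (n!(m-n)!).
m = 29, n = 6
Numerator: 29 * 28 * 27 * 26 * 25 * 24
Denominator: 6! = 720
C(29, 6) = 475020


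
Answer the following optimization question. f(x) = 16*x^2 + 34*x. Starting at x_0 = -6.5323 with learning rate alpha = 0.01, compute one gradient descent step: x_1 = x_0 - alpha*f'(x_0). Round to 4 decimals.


We compute the gradient at x_0 and apply the update.
f'(x) = 32*x + 34
f'(-6.5323) = 32*-6.5323 + 34 = -175.0336
x_1 = -6.5323 - 0.01*-175.0336 = -4.782


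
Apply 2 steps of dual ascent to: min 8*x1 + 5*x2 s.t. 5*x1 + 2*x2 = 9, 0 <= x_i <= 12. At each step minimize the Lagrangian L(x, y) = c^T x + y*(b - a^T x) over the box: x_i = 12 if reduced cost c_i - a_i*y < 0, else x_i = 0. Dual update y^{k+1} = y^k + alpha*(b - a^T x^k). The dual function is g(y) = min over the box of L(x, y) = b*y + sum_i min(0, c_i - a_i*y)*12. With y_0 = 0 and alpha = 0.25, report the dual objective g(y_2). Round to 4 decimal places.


Dual ascent for LP: min 8*x1 + 5*x2, 5*x1 + 2*x2 = 9, 0 <= x_i <= 12
Step 1: y^k = 0.0, reduced costs: (8.0, 5.0)
  x^k = (0.0, 0.0), subgradient = b - a^T x = 9.0
  y^{k+1} = 0.0 + 0.25*9.0 = 2.25
Step 2: y^k = 2.25, reduced costs: (-3.25, 0.5)
  x^k = (12.0, 0.0), subgradient = b - a^T x = -51.0
  y^{k+1} = 2.25 + 0.25*-51.0 = -10.5
Dual objective at y_2 = -10.5: reduced costs (60.5, 26.0), box minimizer x = (0.0, 0.0)
g(y_2) = b*y + (c1 - a1*y)*x1 + (c2 - a2*y)*x2 = 9*(-10.5) + 60.5*0.0 + 26.0*0.0 = -94.5 + 0.0 + 0.0 = -94.5


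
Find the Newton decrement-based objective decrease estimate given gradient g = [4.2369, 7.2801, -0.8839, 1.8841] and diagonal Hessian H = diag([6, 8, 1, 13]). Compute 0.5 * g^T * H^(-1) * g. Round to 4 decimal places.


Step 1: H is diagonal, so H^(-1) * g = [0.7062, 0.91, -0.8839, 0.1449].
Step 2: g^T H^(-1) g = sum_i g_i^2 / H_ii
  = (4.2369)^2/6 + (7.2801)^2/8 + (-0.8839)^2/1 + (1.8841)^2/13
  = 2.9919 + 6.625 + 0.7813 + 0.2731 = 10.6712
Step 3: Objective decrease = 0.5 * g^T H^(-1) g = 5.3356


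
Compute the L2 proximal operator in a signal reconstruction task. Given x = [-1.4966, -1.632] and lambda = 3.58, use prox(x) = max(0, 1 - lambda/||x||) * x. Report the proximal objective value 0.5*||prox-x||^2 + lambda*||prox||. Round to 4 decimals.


Step 1: Compute ||x||.
||x|| = 2.2143
Step 2: Compute scaling factor.
scale = max(0, 1 - 3.58/2.2143) = 0.0
Step 3: prox(x) = [-0.0, -0.0]
||prox(x)|| = 0.0
Step 4: Proximal objective.
0.5*||prox-x||^2 = 2.4516
lambda*||prox|| = 0.0
Total = 2.4516


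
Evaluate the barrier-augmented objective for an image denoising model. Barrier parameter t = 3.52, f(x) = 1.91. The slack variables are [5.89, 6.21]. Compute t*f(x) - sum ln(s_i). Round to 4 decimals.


Step 1: Compute log-barrier.
ln values: [1.7733, 1.8262]
phi = -(1.7733 + 1.8262) = -3.5994
Step 2: Compute augmented objective.
t*f(x) = 3.52*1.91 = 6.7232
Total = 6.7232 - 3.5994 = 3.1238


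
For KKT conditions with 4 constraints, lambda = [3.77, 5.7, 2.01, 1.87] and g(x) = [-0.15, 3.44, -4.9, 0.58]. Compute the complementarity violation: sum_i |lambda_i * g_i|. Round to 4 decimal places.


KKT complementary slackness check:
lambda_1 * g_1 = 3.77 * -0.15 = -0.5655
lambda_2 * g_2 = 5.7 * 3.44 = 19.608
lambda_3 * g_3 = 2.01 * -4.9 = -9.849
lambda_4 * g_4 = 1.87 * 0.58 = 1.0846
Total violation = 0.5655 + 19.608 + 9.849 + 1.0846 = 31.1071


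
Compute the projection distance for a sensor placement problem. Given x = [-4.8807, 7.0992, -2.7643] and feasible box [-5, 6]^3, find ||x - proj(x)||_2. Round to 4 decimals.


Project each component onto [-5, 6].
clip(-4.8807) = -4.8807, clip(7.0992) = 6.0, clip(-2.7643) = -2.7643
Projection = [-4.8807, 6.0, -2.7643]
Squared diffs: [0.0, 1.2082, 0.0]
Distance = sqrt(1.2082) = 1.0992


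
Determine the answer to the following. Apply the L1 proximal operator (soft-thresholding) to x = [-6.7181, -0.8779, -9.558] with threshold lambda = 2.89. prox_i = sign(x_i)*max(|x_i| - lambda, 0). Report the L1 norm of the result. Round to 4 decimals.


Soft-thresholding with lambda = 2.89:
prox(-6.7181) = sign(-6.7181)*max(|-6.7181| - 2.89, 0) = -3.8281
prox(-0.8779) = sign(-0.8779)*max(|-0.8779| - 2.89, 0) = 0.0
prox(-9.558) = sign(-9.558)*max(|-9.558| - 2.89, 0) = -6.668
prox(x) = [-3.8281, 0.0, -6.668]
||prox(x)||_1 = 3.8281 + 0.0 + 6.668 = 10.4961


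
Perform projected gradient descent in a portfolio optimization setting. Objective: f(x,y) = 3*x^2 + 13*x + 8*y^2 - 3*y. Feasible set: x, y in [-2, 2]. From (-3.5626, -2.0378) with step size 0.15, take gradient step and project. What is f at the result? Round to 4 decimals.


Step 1: Compute gradient at (-3.5626, -2.0378).
grad_x = 2*3*-3.5626 + 13 = -8.3756
grad_y = 2*8*-2.0378 - 3 = -35.6048
Step 2: Gradient step.
x_raw = -3.5626 - 0.15*-8.3756 = -2.3063
y_raw = -2.0378 - 0.15*-35.6048 = 3.3029
Step 3: Project onto [-2, 2].
x_proj = clip(-2.3063) = -2.0
y_proj = clip(3.3029) = 2.0
Step 4: Evaluate f.
f(-2.0, 2.0) = 12.0


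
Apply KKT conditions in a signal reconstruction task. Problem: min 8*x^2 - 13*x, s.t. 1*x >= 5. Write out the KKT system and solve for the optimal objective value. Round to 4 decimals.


Step 1: Try lambda = 0 (constraint inactive).
x_unc = 13/(2*8) = 0.8125
Check: 1*0.8125 = 0.8125 < 5 -- violated!
Step 2: Constraint must be active: 1*x = 5
x* = 5/1 = 5.0
lambda = (2*8*5.0 - 13)/1 = 67.0
Step 3: Compute optimal value.
f(x*) = 8*5.0^2 - 13*5.0 = 135.0


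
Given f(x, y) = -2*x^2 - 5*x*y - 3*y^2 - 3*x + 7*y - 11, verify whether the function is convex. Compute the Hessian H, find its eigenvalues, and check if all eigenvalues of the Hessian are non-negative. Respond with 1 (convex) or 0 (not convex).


The Hessian of f(x,y) = -2*x^2 - 5*x*y - 3*y^2 - 3*x + 7*y - 11 is:
H = [[-4, -5], [-5, -6]]
Trace = -4 - 6 = -10
Determinant = -4*-6 - (-5)^2 = -1
Discriminant = (-10)^2 - 4*-1 = 104.0
Eigenvalues: lambda_1 = -10.099, lambda_2 = 0.099
The function is not convex.

0


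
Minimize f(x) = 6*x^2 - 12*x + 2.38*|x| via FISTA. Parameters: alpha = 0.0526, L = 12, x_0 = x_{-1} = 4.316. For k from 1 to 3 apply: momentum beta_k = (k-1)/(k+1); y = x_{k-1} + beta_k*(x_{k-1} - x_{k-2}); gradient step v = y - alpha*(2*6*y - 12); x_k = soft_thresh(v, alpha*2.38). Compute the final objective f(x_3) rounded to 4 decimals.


FISTA on f(x) = 6*x^2 - 12*x + 2.38*|x|
L = 12, alpha = 0.0526
Iteration 1: beta = 0.0, y = 4.316 + 0.0*(4.316 - 4.316) = 4.316
  grad(y) = 39.792, v = y - alpha*grad = 2.2229
  prox(v) = soft_thresh(2.2229, 0.1252) = 2.0978
Iteration 2: beta = 0.3333, y = 2.0978 + 0.3333*(2.0978 - 4.316) = 1.3583
  grad(y) = 4.3, v = y - alpha*grad = 1.1322
  prox(v) = soft_thresh(1.1322, 0.1252) = 1.007
Iteration 3: beta = 0.5, y = 1.007 + 0.5*(1.007 - 2.0978) = 0.4616
  grad(y) = -6.4611, v = y - alpha*grad = 0.8014
  prox(v) = soft_thresh(0.8014, 0.1252) = 0.6762
f(x_3) = 6*0.6762^2 - 12*0.6762 + 2.38*|0.6762| = -3.7616


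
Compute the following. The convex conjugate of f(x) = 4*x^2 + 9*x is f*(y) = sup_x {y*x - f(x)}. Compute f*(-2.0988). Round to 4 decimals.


f*(y) = sup_x {y*x - a*x^2 - b*x} = sup_x {(y-b)*x - a*x^2}
FOC: (y - b) - 2a*x = 0 => x* = (y - b)/(2a)
x* = (-2.0988 - 9)/(2*4) = -1.3874
f*(-2.0988) = (y-b)^2/(4a) = (-2.0988 - 9)^2/(4*4)
= 123.1834/16 = 7.699


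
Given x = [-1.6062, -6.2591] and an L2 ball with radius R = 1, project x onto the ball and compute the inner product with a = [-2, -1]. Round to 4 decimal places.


Step 1: Compute ||x|| (intermediates to 6 decimals).
||x|| = sqrt((-1.6062)^2 + (-6.2591)^2) = 6.461905
Step 2: Project.
Since ||x|| > R, scale = R/||x|| = 1/6.461905 = 0.154753, proj(x) = scale * x
proj(x) = [-0.248564, -0.968615]
Step 3: Dot product.
a^T * proj(x) = -2*(-0.248564) - 1*(-0.968615) = 1.4657


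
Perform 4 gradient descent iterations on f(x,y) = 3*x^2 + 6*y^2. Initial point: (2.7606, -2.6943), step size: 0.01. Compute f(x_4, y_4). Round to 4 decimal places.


Gradient descent on f(x,y) = 3*x^2 + 6*y^2.
Starting point: (2.7606, -2.6943), alpha = 0.01
Step 1: grad_x = 2*3*2.7606 = 16.5636, grad_y = 2*6*-2.6943 = -32.3316
  x_1 = 2.7606 - 0.01*16.5636 = 2.595
  y_1 = -2.6943 - 0.01*-32.3316 = -2.371
Step 2: grad_x = 2*3*2.595 = 15.5698, grad_y = 2*6*-2.371 = -28.4518
  x_2 = 2.595 - 0.01*15.5698 = 2.4393
  y_2 = -2.371 - 0.01*-28.4518 = -2.0865
Step 3: grad_x = 2*3*2.4393 = 14.6356, grad_y = 2*6*-2.0865 = -25.0376
  x_3 = 2.4393 - 0.01*14.6356 = 2.2929
  y_3 = -2.0865 - 0.01*-25.0376 = -1.8361
Step 4: grad_x = 2*3*2.2929 = 13.7575, grad_y = 2*6*-1.8361 = -22.0331
  x_4 = 2.2929 - 0.01*13.7575 = 2.1553
  y_4 = -1.8361 - 0.01*-22.0331 = -1.6158
f(2.1553, -1.6158) = 3*2.1553^2 + 6*(-1.6158)^2 = 29.6005


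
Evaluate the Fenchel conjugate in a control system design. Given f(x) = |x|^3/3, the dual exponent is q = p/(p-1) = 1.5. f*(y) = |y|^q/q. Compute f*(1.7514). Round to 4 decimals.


The conjugate exponent q satisfies 1/p + 1/q = 1.
p = 3, so q = 3/(3 - 1) = 1.5
|y|^q = 1.7514^1.5 = 2.3178
f*(1.7514) = 2.3178 / 1.5 = 1.5452


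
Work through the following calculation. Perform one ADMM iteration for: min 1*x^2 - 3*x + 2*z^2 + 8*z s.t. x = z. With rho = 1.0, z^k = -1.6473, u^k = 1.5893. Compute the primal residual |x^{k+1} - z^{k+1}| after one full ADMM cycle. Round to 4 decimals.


ADMM iteration with rho = 1.0, z^k = -1.6473, u^k = 1.5893
Step 1: x-update.
Minimize 1*x^2 - 3*x + (1.0/2)*(x + 1.6473 + 1.5893)^2
FOC: (2*1 + 1.0)*x = 3 + 1.0*(-1.6473 - 1.5893)
x^{k+1} = -0.0789
Step 2: z-update.
Minimize 2*z^2 + 8*z + (1.0/2)*(-0.0789 - z + 1.5893)^2
FOC: (2*2 + 1.0)*z = -8 + 1.0*(-0.0789 + 1.5893)
z^{k+1} = -1.2979
Step 3: u-update.
u^{k+1} = 1.5893 - 0.0789 + 1.2979 = 2.8083
Step 4: Primal residual = |-0.0789 + 1.2979| = 1.219


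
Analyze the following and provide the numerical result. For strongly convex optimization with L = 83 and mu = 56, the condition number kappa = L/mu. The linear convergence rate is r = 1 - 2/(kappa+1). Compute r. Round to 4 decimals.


Step 1: Compute the condition number.
kappa = L/mu = 83/56 = 1.4821
Step 2: Compute the convergence rate.
r = 1 - 2/(kappa + 1) = 1 - 2*mu/(L + mu) = (L - mu)/(L + mu) = 27/139 = 0.1942


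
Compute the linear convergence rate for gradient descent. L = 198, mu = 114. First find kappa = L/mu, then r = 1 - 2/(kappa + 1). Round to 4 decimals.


Step 1: Compute the condition number.
kappa = L/mu = 198/114 = 1.7368
Step 2: Compute the convergence rate.
r = 1 - 2/(kappa + 1) = 1 - 2*mu/(L + mu) = (L - mu)/(L + mu) = 84/312 = 0.2692


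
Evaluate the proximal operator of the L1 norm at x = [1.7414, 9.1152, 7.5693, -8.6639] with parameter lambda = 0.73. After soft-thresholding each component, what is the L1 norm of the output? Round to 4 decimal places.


Soft-thresholding with lambda = 0.73:
prox(1.7414) = sign(1.7414)*max(|1.7414| - 0.73, 0) = 1.0114
prox(9.1152) = sign(9.1152)*max(|9.1152| - 0.73, 0) = 8.3852
prox(7.5693) = sign(7.5693)*max(|7.5693| - 0.73, 0) = 6.8393
prox(-8.6639) = sign(-8.6639)*max(|-8.6639| - 0.73, 0) = -7.9339
prox(x) = [1.0114, 8.3852, 6.8393, -7.9339]
||prox(x)||_1 = 1.0114 + 8.3852 + 6.8393 + 7.9339 = 24.1698


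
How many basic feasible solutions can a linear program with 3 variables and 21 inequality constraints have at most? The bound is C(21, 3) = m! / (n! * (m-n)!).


Each vertex corresponds to some choice of n active constraints out of m, so the number of vertices is at most C(m, n) = m! / (n!(m-n)!).
m = 21, n = 3
Numerator: 21 * 20 * 19
Denominator: 3! = 6
C(21, 3) = 1330


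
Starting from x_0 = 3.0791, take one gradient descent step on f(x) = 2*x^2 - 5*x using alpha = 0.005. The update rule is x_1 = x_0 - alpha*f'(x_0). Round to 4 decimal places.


We compute the gradient at x_0 and apply the update.
f'(x) = 4*x - 5
f'(3.0791) = 4*3.0791 - 5 = 7.3164
x_1 = 3.0791 - 0.005*7.3164 = 3.0425


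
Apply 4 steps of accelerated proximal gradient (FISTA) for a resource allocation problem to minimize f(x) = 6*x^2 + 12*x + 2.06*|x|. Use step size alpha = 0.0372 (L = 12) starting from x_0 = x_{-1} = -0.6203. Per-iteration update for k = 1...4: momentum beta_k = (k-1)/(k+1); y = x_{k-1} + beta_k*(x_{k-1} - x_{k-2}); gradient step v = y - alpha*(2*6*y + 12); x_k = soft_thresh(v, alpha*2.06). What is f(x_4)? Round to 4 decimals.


FISTA on f(x) = 6*x^2 + 12*x + 2.06*|x|
L = 12, alpha = 0.0372
Iteration 1: beta = 0.0, y = -0.6203 + 0.0*(-0.6203 + 0.6203) = -0.6203
  grad(y) = 4.5564, v = y - alpha*grad = -0.7898
  prox(v) = soft_thresh(-0.7898, 0.0766) = -0.7132
Iteration 2: beta = 0.3333, y = -0.7132 + 0.3333*(-0.7132 + 0.6203) = -0.7441
  grad(y) = 3.0705, v = y - alpha*grad = -0.8583
  prox(v) = soft_thresh(-0.8583, 0.0766) = -0.7817
Iteration 3: beta = 0.5, y = -0.7817 + 0.5*(-0.7817 + 0.7132) = -0.816
  grad(y) = 2.2082, v = y - alpha*grad = -0.8981
  prox(v) = soft_thresh(-0.8981, 0.0766) = -0.8215
Iteration 4: beta = 0.6, y = -0.8215 + 0.6*(-0.8215 + 0.7817) = -0.8454
  grad(y) = 1.8556, v = y - alpha*grad = -0.9144
  prox(v) = soft_thresh(-0.9144, 0.0766) = -0.8378
f(x_4) = 6*(-0.8378)^2 + 12*(-0.8378) + 2.06*|-0.8378| = -4.1163


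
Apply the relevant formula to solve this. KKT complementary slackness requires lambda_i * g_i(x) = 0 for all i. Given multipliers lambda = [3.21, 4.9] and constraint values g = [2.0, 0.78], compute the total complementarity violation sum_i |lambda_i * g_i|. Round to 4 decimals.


KKT complementary slackness check:
lambda_1 * g_1 = 3.21 * 2.0 = 6.42
lambda_2 * g_2 = 4.9 * 0.78 = 3.822
Total violation = 6.42 + 3.822 = 10.242


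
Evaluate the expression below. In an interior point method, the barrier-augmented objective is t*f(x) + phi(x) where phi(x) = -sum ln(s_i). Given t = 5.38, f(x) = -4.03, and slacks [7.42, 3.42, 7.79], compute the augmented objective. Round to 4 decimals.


Step 1: Compute log-barrier.
ln values: [2.0042, 1.2296, 2.0528]
phi = -(2.0042 + 1.2296 + 2.0528) = -5.2867
Step 2: Compute augmented objective.
t*f(x) = 5.38*-4.03 = -21.6814
Total = -21.6814 - 5.2867 = -26.9681


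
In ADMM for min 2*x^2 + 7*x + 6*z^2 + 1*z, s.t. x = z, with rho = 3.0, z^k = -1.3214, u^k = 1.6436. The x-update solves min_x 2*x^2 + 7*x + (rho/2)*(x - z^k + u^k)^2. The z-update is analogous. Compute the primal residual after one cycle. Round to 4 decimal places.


ADMM iteration with rho = 3.0, z^k = -1.3214, u^k = 1.6436
Step 1: x-update.
Minimize 2*x^2 + 7*x + (3.0/2)*(x + 1.3214 + 1.6436)^2
FOC: (2*2 + 3.0)*x = -7 + 3.0*(-1.3214 - 1.6436)
x^{k+1} = -2.2707
Step 2: z-update.
Minimize 6*z^2 + 1*z + (3.0/2)*(-2.2707 - z + 1.6436)^2
FOC: (2*6 + 3.0)*z = -1 + 3.0*(-2.2707 + 1.6436)
z^{k+1} = -0.1921
Step 3: u-update.
u^{k+1} = 1.6436 - 2.2707 + 0.1921 = -0.435
Step 4: Primal residual = |-2.2707 + 0.1921| = 2.0786


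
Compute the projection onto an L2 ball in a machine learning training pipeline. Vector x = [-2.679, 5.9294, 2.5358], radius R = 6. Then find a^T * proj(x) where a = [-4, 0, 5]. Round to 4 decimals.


Step 1: Compute ||x|| (intermediates to 6 decimals).
||x|| = sqrt((-2.679)^2 + 5.9294^2 + 2.5358^2) = 6.983202
Step 2: Project.
Since ||x|| > R, scale = R/||x|| = 6/6.983202 = 0.859205, proj(x) = scale * x
proj(x) = [-2.30181, 5.09457, 2.178772]
Step 3: Dot product.
a^T * proj(x) = -4*(-2.30181) + 0*5.09457 + 5*2.178772 = 20.1011
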